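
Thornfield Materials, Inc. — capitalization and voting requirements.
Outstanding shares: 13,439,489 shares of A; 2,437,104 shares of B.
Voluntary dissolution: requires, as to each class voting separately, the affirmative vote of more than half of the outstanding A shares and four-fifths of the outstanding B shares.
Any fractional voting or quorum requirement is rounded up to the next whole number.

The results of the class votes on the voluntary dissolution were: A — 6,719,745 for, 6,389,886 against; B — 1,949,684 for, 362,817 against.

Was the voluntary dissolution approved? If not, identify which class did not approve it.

Approved — every class gave the required vote.

A: a majority of 13439489 is 6719745; 6,719,745 required, 6,719,745 in favor — approved.
B: 4/5 of 2437104 = 1949683.20, rounded up to 1949684; 1,949,684 required, 1,949,684 in favor — approved.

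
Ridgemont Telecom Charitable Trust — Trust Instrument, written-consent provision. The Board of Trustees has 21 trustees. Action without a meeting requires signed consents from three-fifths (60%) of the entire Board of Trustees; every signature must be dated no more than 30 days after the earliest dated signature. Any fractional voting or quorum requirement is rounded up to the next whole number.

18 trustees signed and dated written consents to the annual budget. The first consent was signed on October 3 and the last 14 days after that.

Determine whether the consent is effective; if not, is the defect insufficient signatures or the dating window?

Signatures required: three-fifths (60%) of 21 — 3/5 of 21 = 12.60, rounded up to 13, so 13 needed; 18 signed. Sufficient.
Dating window: the latest signature is 14 days after the earliest; the limit is 30 days. Within the window.

Effective — both the signature and dating-window requirements are satisfied.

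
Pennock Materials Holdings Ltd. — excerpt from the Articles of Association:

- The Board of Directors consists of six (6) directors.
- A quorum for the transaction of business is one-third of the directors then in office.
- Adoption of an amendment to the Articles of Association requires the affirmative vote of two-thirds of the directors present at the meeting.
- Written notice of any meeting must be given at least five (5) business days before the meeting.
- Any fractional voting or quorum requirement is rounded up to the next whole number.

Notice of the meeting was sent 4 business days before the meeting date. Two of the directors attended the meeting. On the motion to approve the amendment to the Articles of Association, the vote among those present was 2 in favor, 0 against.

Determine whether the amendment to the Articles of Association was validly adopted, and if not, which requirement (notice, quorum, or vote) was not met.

Invalid — notice requirement not satisfied.

Notice: 4 business days given; 5 required (4 < 5). Not satisfied.
Quorum: 2 present; quorum is 2. Satisfied.
Vote: the amendment to the Articles of Association requires two-thirds of the directors present (2). 2/3 of 2 = 1.33, rounded up to 2, so 2 affirmative votes are needed; 2 voted in favor. Satisfied.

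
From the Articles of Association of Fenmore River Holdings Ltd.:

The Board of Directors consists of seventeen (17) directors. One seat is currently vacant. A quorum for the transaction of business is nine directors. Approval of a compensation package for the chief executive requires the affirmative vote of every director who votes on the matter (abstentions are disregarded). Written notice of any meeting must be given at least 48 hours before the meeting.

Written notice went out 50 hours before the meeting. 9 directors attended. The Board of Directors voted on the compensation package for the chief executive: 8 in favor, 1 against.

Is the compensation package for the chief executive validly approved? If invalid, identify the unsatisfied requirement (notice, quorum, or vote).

Invalid — vote requirement not satisfied.

Notice: 50 hours given; 48 required (50 ≥ 48). Satisfied.
Quorum: 9 present; quorum is 9. Satisfied.
Vote: the compensation package for the chief executive requires the unanimous vote of the votes cast (9). Unanimous means all 9, so 9 affirmative votes are needed; 8 voted in favor. Not satisfied.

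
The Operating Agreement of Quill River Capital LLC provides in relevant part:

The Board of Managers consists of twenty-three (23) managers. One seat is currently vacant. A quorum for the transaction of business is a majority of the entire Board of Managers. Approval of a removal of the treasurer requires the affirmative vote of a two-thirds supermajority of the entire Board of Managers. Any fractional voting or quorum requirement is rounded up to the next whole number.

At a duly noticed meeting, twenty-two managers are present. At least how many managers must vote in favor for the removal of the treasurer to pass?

16

The removal of the treasurer requires two-thirds of the entire Board of Managers (23).
2/3 of 23 = 15.33, rounded up to 16.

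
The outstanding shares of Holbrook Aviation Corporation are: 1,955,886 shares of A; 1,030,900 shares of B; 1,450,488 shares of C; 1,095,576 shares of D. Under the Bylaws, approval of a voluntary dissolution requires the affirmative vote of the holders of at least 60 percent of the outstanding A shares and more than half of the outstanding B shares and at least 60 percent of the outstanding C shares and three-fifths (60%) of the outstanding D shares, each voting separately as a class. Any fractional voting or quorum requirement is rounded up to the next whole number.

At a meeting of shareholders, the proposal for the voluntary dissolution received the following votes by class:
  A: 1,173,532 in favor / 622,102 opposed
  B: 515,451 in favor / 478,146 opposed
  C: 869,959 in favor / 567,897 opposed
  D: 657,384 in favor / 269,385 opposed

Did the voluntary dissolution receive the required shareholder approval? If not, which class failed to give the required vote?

Not approved — the C shares did not give the required vote.

A: 3/5 of 1955886 = 1173531.60, rounded up to 1173532; 1,173,532 required, 1,173,532 in favor — approved.
B: a majority of 1030900 is 515451; 515,451 required, 515,451 in favor — approved.
C: 3/5 of 1450488 = 870292.80, rounded up to 870293; 870,293 required, 869,959 in favor — not approved.
D: 3/5 of 1095576 = 657345.60, rounded up to 657346; 657,346 required, 657,384 in favor — approved.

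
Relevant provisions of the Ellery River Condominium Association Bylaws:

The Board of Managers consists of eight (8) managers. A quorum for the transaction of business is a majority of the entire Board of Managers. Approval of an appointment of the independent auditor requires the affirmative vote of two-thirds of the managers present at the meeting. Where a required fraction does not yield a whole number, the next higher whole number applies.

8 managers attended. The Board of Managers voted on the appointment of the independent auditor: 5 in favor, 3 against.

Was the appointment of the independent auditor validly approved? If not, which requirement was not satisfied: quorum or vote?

Invalid — vote requirement not satisfied.

Quorum: 8 present; quorum is 5. Satisfied.
Vote: the appointment of the independent auditor requires two-thirds of the managers present (8). 2/3 of 8 = 5.33, rounded up to 6, so 6 affirmative votes are needed; 5 voted in favor. Not satisfied.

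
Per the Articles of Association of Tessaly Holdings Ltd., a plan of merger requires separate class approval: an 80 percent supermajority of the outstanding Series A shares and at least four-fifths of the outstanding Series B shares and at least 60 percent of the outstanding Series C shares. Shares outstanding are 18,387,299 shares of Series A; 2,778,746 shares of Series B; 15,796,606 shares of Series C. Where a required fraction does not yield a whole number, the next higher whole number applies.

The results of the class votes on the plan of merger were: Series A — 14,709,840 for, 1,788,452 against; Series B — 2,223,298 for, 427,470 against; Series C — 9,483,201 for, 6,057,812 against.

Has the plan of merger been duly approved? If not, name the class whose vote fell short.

Series A: 4/5 of 18387299 = 14709839.20, rounded up to 14709840; 14,709,840 required, 14,709,840 in favor — approved.
Series B: 4/5 of 2778746 = 2222996.80, rounded up to 2222997; 2,222,997 required, 2,223,298 in favor — approved.
Series C: 3/5 of 15796606 = 9477963.60, rounded up to 9477964; 9,477,964 required, 9,483,201 in favor — approved.

Approved — every class gave the required vote.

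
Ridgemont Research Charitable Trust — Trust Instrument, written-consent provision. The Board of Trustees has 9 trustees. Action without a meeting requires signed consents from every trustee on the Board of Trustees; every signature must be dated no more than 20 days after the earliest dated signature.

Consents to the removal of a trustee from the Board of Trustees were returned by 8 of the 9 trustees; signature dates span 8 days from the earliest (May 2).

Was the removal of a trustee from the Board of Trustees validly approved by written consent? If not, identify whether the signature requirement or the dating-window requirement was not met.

Not effective — insufficient signatures.

Signatures required: every one of 9 — unanimous means all 9, so 9 needed; 8 signed. Insufficient.
Dating window: the latest signature is 8 days after the earliest; the limit is 20 days. Within the window.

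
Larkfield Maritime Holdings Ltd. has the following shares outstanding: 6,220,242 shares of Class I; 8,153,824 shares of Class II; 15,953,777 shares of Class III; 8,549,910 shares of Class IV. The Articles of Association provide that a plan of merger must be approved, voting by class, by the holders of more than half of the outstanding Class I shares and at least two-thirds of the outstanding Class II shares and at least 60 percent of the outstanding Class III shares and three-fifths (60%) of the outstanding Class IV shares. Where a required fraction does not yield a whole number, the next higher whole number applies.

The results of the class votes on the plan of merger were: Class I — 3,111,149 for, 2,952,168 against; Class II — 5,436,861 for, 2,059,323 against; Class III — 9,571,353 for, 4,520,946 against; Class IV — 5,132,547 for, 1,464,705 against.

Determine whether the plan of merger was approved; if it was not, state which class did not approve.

Not approved — the Class III shares did not give the required vote.

Class I: a majority of 6220242 is 3110122; 3,110,122 required, 3,111,149 in favor — approved.
Class II: 2/3 of 8153824 = 5435882.67, rounded up to 5435883; 5,435,883 required, 5,436,861 in favor — approved.
Class III: 3/5 of 15953777 = 9572266.20, rounded up to 9572267; 9,572,267 required, 9,571,353 in favor — not approved.
Class IV: 3/5 of 8549910 = 5129946; 5,129,946 required, 5,132,547 in favor — approved.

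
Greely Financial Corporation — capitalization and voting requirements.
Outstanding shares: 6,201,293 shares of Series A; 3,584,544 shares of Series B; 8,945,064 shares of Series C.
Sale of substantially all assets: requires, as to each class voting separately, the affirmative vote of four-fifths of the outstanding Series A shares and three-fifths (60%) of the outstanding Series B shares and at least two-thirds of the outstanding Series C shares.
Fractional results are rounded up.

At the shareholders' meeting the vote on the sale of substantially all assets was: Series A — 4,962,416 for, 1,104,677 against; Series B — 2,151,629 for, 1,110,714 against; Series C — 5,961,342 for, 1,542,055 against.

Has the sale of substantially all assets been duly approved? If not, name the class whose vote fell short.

Series A: 4/5 of 6201293 = 4961034.40, rounded up to 4961035; 4,961,035 required, 4,962,416 in favor — approved.
Series B: 3/5 of 3584544 = 2150726.40, rounded up to 2150727; 2,150,727 required, 2,151,629 in favor — approved.
Series C: 2/3 of 8945064 = 5963376; 5,963,376 required, 5,961,342 in favor — not approved.

Not approved — the Series C shares did not give the required vote.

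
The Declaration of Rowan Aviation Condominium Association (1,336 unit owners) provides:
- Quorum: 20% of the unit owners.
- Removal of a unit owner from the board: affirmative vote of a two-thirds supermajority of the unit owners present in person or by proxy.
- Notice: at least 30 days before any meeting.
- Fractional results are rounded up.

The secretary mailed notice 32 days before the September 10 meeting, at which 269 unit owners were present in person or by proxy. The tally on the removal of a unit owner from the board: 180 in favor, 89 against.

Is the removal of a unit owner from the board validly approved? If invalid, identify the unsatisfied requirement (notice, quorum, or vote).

Notice: 32 days given; 30 required. Satisfied.
Quorum: 20% of 1,336 = 267.20, rounded up to 268; 269 present. Satisfied.
Vote: requires two-thirds of those present (269); 2/3 of 269 = 179.33, rounded up to 180, so 180 needed; 180 in favor. Satisfied.

Valid — all requirements satisfied.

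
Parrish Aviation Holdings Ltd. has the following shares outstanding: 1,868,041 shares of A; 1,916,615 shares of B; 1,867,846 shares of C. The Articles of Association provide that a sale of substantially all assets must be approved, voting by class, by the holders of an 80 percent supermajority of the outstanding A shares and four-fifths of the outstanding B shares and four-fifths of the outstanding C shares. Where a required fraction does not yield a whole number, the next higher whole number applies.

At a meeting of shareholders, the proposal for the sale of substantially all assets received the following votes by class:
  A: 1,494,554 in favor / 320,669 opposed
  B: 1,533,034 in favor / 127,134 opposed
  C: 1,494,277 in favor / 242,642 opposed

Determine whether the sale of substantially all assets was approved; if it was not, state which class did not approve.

A: 4/5 of 1868041 = 1494432.80, rounded up to 1494433; 1,494,433 required, 1,494,554 in favor — approved.
B: 4/5 of 1916615 = 1533292; 1,533,292 required, 1,533,034 in favor — not approved.
C: 4/5 of 1867846 = 1494276.80, rounded up to 1494277; 1,494,277 required, 1,494,277 in favor — approved.

Not approved — the B shares did not give the required vote.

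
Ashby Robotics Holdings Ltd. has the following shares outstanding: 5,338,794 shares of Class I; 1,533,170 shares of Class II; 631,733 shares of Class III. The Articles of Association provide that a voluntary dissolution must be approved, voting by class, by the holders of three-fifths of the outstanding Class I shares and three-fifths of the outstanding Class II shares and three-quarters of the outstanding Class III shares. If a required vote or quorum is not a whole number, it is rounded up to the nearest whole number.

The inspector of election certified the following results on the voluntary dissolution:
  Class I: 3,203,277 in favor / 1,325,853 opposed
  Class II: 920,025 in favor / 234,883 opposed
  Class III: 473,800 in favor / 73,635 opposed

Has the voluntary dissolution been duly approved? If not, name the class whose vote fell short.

Class I: 3/5 of 5338794 = 3203276.40, rounded up to 3203277; 3,203,277 required, 3,203,277 in favor — approved.
Class II: 3/5 of 1533170 = 919902; 919,902 required, 920,025 in favor — approved.
Class III: 3/4 of 631733 = 473799.75, rounded up to 473800; 473,800 required, 473,800 in favor — approved.

Approved — every class gave the required vote.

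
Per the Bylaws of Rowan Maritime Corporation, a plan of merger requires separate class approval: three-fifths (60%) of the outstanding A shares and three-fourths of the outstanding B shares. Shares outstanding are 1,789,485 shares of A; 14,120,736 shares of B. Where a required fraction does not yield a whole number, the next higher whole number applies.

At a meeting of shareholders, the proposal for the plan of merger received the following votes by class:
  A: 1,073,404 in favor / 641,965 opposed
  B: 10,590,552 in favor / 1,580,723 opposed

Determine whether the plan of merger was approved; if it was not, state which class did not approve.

A: 3/5 of 1789485 = 1073691; 1,073,691 required, 1,073,404 in favor — not approved.
B: 3/4 of 14120736 = 10590552; 10,590,552 required, 10,590,552 in favor — approved.

Not approved — the A shares did not give the required vote.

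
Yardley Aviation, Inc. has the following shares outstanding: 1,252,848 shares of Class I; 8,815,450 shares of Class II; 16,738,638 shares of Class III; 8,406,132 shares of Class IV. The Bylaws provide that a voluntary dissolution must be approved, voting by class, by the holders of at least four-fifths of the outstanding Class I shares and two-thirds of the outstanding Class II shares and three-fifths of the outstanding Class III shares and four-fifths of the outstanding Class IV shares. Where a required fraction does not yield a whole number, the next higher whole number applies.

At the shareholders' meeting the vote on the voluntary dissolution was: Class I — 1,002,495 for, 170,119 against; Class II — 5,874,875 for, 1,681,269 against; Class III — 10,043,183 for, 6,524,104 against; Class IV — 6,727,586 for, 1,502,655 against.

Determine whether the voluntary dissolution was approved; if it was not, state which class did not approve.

Class I: 4/5 of 1252848 = 1002278.40, rounded up to 1002279; 1,002,279 required, 1,002,495 in favor — approved.
Class II: 2/3 of 8815450 = 5876966.67, rounded up to 5876967; 5,876,967 required, 5,874,875 in favor — not approved.
Class III: 3/5 of 16738638 = 10043182.80, rounded up to 10043183; 10,043,183 required, 10,043,183 in favor — approved.
Class IV: 4/5 of 8406132 = 6724905.60, rounded up to 6724906; 6,724,906 required, 6,727,586 in favor — approved.

Not approved — the Class II shares did not give the required vote.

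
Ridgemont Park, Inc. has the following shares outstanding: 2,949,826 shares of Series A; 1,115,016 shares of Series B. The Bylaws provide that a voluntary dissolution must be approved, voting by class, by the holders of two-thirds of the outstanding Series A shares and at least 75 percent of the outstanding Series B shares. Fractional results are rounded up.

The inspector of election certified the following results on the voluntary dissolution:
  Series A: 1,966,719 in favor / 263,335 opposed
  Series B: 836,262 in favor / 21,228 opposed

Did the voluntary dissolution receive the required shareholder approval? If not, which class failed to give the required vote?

Series A: 2/3 of 2949826 = 1966550.67, rounded up to 1966551; 1,966,551 required, 1,966,719 in favor — approved.
Series B: 3/4 of 1115016 = 836262; 836,262 required, 836,262 in favor — approved.

Approved — every class gave the required vote.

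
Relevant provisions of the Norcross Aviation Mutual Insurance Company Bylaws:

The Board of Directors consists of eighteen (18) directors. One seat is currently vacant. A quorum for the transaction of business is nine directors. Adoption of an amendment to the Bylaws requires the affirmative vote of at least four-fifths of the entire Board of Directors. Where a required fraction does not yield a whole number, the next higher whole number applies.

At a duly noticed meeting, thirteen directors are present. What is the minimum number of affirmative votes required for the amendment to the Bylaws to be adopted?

The amendment to the Bylaws requires four-fifths of the entire Board of Directors (18).
4/5 of 18 = 14.40, rounded up to 15.
(Only 13 can vote, so the amendment to the Bylaws cannot pass at this meeting, but the required vote is still 15.)

15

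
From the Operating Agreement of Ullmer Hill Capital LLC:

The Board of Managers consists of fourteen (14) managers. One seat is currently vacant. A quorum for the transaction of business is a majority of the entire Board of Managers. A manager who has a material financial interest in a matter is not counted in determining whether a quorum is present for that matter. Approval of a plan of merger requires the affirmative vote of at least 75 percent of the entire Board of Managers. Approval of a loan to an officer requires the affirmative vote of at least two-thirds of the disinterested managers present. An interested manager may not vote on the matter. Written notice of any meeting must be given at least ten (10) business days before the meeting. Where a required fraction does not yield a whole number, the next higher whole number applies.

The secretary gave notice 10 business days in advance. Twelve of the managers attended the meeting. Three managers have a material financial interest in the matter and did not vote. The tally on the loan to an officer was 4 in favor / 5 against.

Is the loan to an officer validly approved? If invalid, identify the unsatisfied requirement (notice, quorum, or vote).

Invalid — vote requirement not satisfied.

Notice: 10 business days given; 10 required (10 ≥ 10). Satisfied.
Quorum: 12 present, but the 3 interested managers do not count, leaving 9. Quorum is 8. Satisfied.
Vote: the loan to an officer requires two-thirds of the disinterested managers present (12 − 3 = 9). 2/3 of 9 = 6, so 6 affirmative votes are needed; 4 voted in favor. Not satisfied.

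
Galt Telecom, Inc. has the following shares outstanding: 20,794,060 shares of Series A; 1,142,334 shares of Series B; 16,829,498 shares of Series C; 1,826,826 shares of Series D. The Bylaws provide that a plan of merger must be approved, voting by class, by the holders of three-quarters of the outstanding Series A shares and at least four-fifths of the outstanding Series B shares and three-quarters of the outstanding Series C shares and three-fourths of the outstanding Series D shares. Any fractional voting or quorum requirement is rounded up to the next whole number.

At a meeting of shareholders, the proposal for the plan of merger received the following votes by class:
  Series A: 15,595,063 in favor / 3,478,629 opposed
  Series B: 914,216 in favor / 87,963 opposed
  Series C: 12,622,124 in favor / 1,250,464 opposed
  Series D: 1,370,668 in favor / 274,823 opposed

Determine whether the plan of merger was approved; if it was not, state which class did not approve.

Series A: 3/4 of 20794060 = 15595545; 15,595,545 required, 15,595,063 in favor — not approved.
Series B: 4/5 of 1142334 = 913867.20, rounded up to 913868; 913,868 required, 914,216 in favor — approved.
Series C: 3/4 of 16829498 = 12622123.50, rounded up to 12622124; 12,622,124 required, 12,622,124 in favor — approved.
Series D: 3/4 of 1826826 = 1370119.50, rounded up to 1370120; 1,370,120 required, 1,370,668 in favor — approved.

Not approved — the Series A shares did not give the required vote.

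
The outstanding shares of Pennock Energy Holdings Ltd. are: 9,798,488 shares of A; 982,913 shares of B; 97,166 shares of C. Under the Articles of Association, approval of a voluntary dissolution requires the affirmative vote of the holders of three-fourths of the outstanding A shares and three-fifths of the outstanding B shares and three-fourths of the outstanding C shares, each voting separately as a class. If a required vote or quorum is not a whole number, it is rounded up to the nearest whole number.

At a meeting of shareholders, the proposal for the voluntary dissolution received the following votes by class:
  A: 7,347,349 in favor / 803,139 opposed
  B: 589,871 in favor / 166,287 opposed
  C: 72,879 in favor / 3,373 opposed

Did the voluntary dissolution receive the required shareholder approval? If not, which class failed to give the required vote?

A: 3/4 of 9798488 = 7348866; 7,348,866 required, 7,347,349 in favor — not approved.
B: 3/5 of 982913 = 589747.80, rounded up to 589748; 589,748 required, 589,871 in favor — approved.
C: 3/4 of 97166 = 72874.50, rounded up to 72875; 72,875 required, 72,879 in favor — approved.

Not approved — the A shares did not give the required vote.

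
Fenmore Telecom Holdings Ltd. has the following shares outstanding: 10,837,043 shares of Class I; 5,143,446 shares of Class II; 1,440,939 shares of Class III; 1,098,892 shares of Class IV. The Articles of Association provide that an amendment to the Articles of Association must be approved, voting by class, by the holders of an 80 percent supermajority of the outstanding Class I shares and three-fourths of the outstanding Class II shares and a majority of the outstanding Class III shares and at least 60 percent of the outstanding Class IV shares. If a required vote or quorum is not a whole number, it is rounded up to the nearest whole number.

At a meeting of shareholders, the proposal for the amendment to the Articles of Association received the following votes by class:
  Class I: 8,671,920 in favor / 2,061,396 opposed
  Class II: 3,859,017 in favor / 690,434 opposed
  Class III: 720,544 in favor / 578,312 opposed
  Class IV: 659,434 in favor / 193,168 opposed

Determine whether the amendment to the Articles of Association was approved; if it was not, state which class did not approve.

Approved — every class gave the required vote.

Class I: 4/5 of 10837043 = 8669634.40, rounded up to 8669635; 8,669,635 required, 8,671,920 in favor — approved.
Class II: 3/4 of 5143446 = 3857584.50, rounded up to 3857585; 3,857,585 required, 3,859,017 in favor — approved.
Class III: a majority of 1440939 is 720470; 720,470 required, 720,544 in favor — approved.
Class IV: 3/5 of 1098892 = 659335.20, rounded up to 659336; 659,336 required, 659,434 in favor — approved.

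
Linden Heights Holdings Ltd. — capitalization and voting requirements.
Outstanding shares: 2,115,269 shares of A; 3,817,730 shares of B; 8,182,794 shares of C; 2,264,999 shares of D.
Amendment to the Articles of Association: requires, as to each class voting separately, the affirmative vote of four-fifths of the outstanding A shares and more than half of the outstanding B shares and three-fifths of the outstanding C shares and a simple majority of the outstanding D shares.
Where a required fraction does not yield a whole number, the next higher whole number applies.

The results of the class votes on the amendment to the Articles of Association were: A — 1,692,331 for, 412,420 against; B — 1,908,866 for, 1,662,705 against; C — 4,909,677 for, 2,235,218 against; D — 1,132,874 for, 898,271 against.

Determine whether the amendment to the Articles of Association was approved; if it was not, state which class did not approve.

A: 4/5 of 2115269 = 1692215.20, rounded up to 1692216; 1,692,216 required, 1,692,331 in favor — approved.
B: a majority of 3817730 is 1908866; 1,908,866 required, 1,908,866 in favor — approved.
C: 3/5 of 8182794 = 4909676.40, rounded up to 4909677; 4,909,677 required, 4,909,677 in favor — approved.
D: a majority of 2264999 is 1132500; 1,132,500 required, 1,132,874 in favor — approved.

Approved — every class gave the required vote.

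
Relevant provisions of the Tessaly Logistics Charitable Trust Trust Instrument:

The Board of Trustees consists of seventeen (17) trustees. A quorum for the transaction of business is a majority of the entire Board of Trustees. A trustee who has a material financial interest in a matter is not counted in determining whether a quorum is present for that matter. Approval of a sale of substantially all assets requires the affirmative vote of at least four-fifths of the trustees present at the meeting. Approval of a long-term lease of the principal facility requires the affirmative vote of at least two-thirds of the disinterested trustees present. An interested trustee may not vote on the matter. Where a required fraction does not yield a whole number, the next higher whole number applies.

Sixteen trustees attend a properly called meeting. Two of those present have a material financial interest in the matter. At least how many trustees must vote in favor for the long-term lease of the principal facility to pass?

10

The long-term lease of the principal facility requires two-thirds of the disinterested trustees present (16 − 2 = 14).
2/3 of 14 = 9.33, rounded up to 10.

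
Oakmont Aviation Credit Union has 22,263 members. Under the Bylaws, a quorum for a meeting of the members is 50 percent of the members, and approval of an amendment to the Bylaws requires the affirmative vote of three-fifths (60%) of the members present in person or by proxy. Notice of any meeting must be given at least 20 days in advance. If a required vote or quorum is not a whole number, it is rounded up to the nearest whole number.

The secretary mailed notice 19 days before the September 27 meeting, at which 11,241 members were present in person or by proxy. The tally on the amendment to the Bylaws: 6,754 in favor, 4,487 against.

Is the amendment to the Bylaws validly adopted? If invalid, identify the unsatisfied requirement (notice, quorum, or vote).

Notice: 19 days given; 20 required. Not satisfied.
Quorum: 50% of 22,263 = 11,131.50, rounded up to 11,132; 11,241 present. Satisfied.
Vote: requires three-fifths of those present (11,241); 3/5 of 11241 = 6744.60, rounded up to 6745, so 6,745 needed; 6,754 in favor. Satisfied.

Invalid — notice requirement not satisfied.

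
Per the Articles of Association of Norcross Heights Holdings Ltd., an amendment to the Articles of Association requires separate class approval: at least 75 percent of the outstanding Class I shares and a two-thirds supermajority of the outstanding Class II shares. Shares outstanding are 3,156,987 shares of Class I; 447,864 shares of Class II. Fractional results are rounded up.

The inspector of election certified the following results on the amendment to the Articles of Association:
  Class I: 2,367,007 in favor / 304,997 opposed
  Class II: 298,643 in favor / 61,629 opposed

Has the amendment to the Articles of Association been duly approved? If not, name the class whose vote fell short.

Class I: 3/4 of 3156987 = 2367740.25, rounded up to 2367741; 2,367,741 required, 2,367,007 in favor — not approved.
Class II: 2/3 of 447864 = 298576; 298,576 required, 298,643 in favor — approved.

Not approved — the Class I shares did not give the required vote.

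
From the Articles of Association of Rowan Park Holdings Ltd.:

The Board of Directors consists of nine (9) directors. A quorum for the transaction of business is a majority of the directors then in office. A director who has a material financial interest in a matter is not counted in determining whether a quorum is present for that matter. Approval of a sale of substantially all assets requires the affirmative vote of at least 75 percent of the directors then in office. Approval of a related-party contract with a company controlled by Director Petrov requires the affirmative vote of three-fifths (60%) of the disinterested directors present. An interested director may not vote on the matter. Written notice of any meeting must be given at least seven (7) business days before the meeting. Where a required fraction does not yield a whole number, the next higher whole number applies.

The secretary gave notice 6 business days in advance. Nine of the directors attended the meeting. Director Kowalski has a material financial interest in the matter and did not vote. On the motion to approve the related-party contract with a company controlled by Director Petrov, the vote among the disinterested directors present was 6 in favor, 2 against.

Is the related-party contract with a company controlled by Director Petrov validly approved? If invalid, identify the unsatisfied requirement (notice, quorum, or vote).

Invalid — notice requirement not satisfied.

Notice: 6 business days given; 7 required (6 < 7). Not satisfied.
Quorum: 9 present, but the 1 interested director does not count, leaving 8. Quorum is 5. Satisfied.
Vote: the related-party contract with a company controlled by Director Petrov requires three-fifths of the disinterested directors present (9 − 1 = 8). 3/5 of 8 = 4.80, rounded up to 5, so 5 affirmative votes are needed; 6 voted in favor. Satisfied.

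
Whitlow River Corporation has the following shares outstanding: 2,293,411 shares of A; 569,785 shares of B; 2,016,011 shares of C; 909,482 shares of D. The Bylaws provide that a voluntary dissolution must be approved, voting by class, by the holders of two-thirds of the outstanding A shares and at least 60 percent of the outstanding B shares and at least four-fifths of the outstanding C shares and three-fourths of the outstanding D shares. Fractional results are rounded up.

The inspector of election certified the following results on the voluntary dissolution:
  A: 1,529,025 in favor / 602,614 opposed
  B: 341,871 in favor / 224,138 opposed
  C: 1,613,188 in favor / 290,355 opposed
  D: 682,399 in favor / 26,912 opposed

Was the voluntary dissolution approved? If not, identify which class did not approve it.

Approved — every class gave the required vote.

A: 2/3 of 2293411 = 1528940.67, rounded up to 1528941; 1,528,941 required, 1,529,025 in favor — approved.
B: 3/5 of 569785 = 341871; 341,871 required, 341,871 in favor — approved.
C: 4/5 of 2016011 = 1612808.80, rounded up to 1612809; 1,612,809 required, 1,613,188 in favor — approved.
D: 3/4 of 909482 = 682111.50, rounded up to 682112; 682,112 required, 682,399 in favor — approved.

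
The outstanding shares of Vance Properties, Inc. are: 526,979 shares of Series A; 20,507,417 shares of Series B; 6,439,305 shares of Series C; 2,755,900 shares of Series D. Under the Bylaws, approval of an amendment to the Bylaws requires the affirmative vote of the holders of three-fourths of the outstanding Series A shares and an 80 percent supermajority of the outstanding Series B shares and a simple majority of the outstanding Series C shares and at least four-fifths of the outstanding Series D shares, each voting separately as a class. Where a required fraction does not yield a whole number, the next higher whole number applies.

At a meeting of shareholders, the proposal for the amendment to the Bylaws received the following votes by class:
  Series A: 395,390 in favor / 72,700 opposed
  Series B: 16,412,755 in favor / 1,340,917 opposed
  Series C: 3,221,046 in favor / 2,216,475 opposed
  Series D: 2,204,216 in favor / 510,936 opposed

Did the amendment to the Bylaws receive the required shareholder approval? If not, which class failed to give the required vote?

Series A: 3/4 of 526979 = 395234.25, rounded up to 395235; 395,235 required, 395,390 in favor — approved.
Series B: 4/5 of 20507417 = 16405933.60, rounded up to 16405934; 16,405,934 required, 16,412,755 in favor — approved.
Series C: a majority of 6439305 is 3219653; 3,219,653 required, 3,221,046 in favor — approved.
Series D: 4/5 of 2755900 = 2204720; 2,204,720 required, 2,204,216 in favor — not approved.

Not approved — the Series D shares did not give the required vote.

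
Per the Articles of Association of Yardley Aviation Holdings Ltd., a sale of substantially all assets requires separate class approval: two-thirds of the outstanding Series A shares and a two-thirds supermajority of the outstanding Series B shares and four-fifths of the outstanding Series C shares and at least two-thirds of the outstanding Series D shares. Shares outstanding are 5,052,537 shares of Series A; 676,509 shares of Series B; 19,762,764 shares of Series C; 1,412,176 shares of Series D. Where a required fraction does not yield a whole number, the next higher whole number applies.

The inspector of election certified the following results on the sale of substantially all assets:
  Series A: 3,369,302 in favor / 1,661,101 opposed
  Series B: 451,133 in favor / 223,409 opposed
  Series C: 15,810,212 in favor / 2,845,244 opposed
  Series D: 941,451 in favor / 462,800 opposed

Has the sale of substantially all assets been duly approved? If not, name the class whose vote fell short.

Approved — every class gave the required vote.

Series A: 2/3 of 5052537 = 3368358; 3,368,358 required, 3,369,302 in favor — approved.
Series B: 2/3 of 676509 = 451006; 451,006 required, 451,133 in favor — approved.
Series C: 4/5 of 19762764 = 15810211.20, rounded up to 15810212; 15,810,212 required, 15,810,212 in favor — approved.
Series D: 2/3 of 1412176 = 941450.67, rounded up to 941451; 941,451 required, 941,451 in favor — approved.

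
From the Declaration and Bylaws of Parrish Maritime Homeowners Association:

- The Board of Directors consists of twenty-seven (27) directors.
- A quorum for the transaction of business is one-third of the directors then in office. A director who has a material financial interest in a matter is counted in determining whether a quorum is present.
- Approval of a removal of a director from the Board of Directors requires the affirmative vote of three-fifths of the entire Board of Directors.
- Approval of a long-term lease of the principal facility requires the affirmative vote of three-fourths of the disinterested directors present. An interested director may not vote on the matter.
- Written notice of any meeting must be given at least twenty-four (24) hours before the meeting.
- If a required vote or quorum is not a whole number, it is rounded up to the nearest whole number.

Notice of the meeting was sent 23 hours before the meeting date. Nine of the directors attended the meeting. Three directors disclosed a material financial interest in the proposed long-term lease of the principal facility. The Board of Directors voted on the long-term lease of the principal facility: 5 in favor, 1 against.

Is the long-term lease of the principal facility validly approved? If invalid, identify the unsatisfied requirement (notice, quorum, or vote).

Invalid — notice requirement not satisfied.

Notice: 23 hours given; 24 required (23 < 24). Not satisfied.
Quorum: 9 present (interested directors count toward quorum); quorum is 9. Satisfied.
Vote: the long-term lease of the principal facility requires three-fourths of the disinterested directors present (9 − 3 = 6). 3/4 of 6 = 4.50, rounded up to 5, so 5 affirmative votes are needed; 5 voted in favor. Satisfied.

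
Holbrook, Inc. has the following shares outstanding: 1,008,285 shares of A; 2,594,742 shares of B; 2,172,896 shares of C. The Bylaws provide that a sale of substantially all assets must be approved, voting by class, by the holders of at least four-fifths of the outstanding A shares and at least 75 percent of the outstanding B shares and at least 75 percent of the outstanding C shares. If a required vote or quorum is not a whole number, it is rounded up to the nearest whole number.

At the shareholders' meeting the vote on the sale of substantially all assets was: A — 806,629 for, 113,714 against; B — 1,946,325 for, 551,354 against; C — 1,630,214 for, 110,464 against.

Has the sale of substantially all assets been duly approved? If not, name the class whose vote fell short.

Approved — every class gave the required vote.

A: 4/5 of 1008285 = 806628; 806,628 required, 806,629 in favor — approved.
B: 3/4 of 2594742 = 1946056.50, rounded up to 1946057; 1,946,057 required, 1,946,325 in favor — approved.
C: 3/4 of 2172896 = 1629672; 1,629,672 required, 1,630,214 in favor — approved.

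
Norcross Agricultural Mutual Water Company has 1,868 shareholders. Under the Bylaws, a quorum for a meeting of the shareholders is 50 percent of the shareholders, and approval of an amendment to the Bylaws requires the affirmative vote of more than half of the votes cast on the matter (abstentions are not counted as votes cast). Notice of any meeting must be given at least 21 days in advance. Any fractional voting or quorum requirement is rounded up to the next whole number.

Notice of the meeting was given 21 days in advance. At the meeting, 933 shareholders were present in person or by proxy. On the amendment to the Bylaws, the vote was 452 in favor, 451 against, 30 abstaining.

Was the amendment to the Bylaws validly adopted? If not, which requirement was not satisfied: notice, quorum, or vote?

Invalid — quorum requirement not satisfied.

Notice: 21 days given; 21 required. Satisfied.
Quorum: 50% of 1,868 = 934; 933 present. Not satisfied.
Vote: requires a majority of the votes cast (933 − 30 abstaining = 903); a majority of 903 is 452, so 452 needed; 452 in favor. Satisfied.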